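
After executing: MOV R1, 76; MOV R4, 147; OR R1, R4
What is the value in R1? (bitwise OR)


Register state trace:
  MOV R1, 76  → R1 = 76 (0b01001100)
  MOV R4, 147  → R4 = 147 (0b10010011)
  OR R1, R4   → R1 = 76 OR 147 = 223 (0b11011111)
Final: R1 = 223

223


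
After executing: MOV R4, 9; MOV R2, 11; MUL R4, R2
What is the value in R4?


Register state trace:
  MOV R4, 9  → R4 = 9
  MOV R2, 11  → R2 = 11
  MUL R4, R2  → R4 = 9 * 11 = 99
Final: R4 = 99

99


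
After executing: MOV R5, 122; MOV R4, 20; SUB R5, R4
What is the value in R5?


Register state trace:
  MOV R5, 122  → R5 = 122
  MOV R4, 20  → R4 = 20
  SUB R5, R4  → R5 = 122 - 20 = 102
Final: R5 = 102

102


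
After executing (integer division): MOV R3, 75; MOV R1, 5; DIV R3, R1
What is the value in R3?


Register state trace:
  MOV R3, 75  → R3 = 75
  MOV R1, 5  → R1 = 5
  DIV R3, R1  → R3 = 75 // 5 = 15
Final: R3 = 15

15


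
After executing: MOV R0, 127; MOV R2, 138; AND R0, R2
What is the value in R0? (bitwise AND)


Register state trace:
  MOV R0, 127  → R0 = 127 (0b01111111)
  MOV R2, 138  → R2 = 138 (0b10001010)
  AND R0, R2  → R0 = 127 AND 138 = 10 (0b00001010)
Final: R0 = 10

10


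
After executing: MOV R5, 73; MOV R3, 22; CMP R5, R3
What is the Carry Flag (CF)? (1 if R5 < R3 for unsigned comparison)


Register state trace:
  MOV R5, 73  → R5 = 73
  MOV R3, 22  → R3 = 22
  CMP R5, R3  → unsigned 73 - 22: no borrow
  73 >= 22, so CF = 0
CF = 0

0


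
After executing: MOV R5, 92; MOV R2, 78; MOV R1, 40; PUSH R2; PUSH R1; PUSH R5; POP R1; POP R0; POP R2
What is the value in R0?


Stack trace (top is rightmost):
  MOV R5, 92  → R5 = 92
  MOV R2, 78  → R2 = 78
  MOV R1, 40  → R1 = 40
  PUSH R2  → stack: [78]
  PUSH R1  → stack: [78, 40]
  PUSH R5  → stack: [78, 40, 92]
  POP R1  → R1 = 92, stack: [78, 40]
  POP R0  → R0 = 40, stack: [78]
  POP R2  → R2 = 78, stack: []
Final: R0 = 40

40


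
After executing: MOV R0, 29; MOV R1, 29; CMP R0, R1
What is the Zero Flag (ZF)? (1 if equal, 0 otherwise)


Register state trace:
  MOV R0, 29  → R0 = 29
  MOV R1, 29  → R1 = 29
  CMP R0, R1  → computes 29 - 29 = 0
  Result is zero, so values are equal
ZF = 1

1


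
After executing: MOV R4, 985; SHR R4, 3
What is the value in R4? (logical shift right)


Register state trace:
  MOV R4, 985  → R4 = 985
  SHR R4, 3  → R4 = 985 >> 3 = 985 // 2^3 = 123
Final: R4 = 123

123


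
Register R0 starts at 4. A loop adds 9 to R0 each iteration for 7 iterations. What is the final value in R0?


Starting value: R0 = 4
  Iter 1: R0 = 4 + 9 = 13
  Iter 2: R0 = 13 + 9 = 22
  Iter 3: R0 = 22 + 9 = 31
  Iter 4: R0 = 31 + 9 = 40
  Iter 5: R0 = 40 + 9 = 49
  Iter 6: R0 = 49 + 9 = 58
  Iter 7: R0 = 58 + 9 = 67
Final: R0 = 67

67


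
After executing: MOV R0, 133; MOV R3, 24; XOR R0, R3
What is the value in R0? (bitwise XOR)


Register state trace:
  MOV R0, 133  → R0 = 133 (0b10000101)
  MOV R3, 24  → R3 = 24 (0b00011000)
  XOR R0, R3  → R0 = 133 XOR 24 = 157 (0b10011101)
Final: R0 = 157

157


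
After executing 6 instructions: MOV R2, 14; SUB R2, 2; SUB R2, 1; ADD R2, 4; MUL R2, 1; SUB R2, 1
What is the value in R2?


Register state trace:
  MOV R2, 14  → R2 = 14
  SUB R2, 2  → R2 = 14 - 2 = 12
  SUB R2, 1  → R2 = 12 - 1 = 11
  ADD R2, 4  → R2 = 11 + 4 = 15
  MUL R2, 1  → R2 = 15 * 1 = 15
  SUB R2, 1  → R2 = 15 - 1 = 14
Final: R2 = 14

14


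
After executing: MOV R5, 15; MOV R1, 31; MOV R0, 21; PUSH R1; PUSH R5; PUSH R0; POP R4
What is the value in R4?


Stack trace (top is rightmost):
  MOV R5, 15  → R5 = 15
  MOV R1, 31  → R1 = 31
  MOV R0, 21  → R0 = 21
  PUSH R1  → stack: [31]
  PUSH R5  → stack: [31, 15]
  PUSH R0  → stack: [31, 15, 21]
  POP R4  → R4 = 21, stack: [31, 15]
Final: R4 = 21

21


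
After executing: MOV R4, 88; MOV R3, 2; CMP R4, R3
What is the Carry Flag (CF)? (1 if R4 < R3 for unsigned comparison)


Register state trace:
  MOV R4, 88  → R4 = 88
  MOV R3, 2  → R3 = 2
  CMP R4, R3  → unsigned 88 - 2: no borrow
  88 >= 2, so CF = 0
CF = 0

0


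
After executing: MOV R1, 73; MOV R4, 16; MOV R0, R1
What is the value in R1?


Register state trace:
  MOV R1, 73  → R1 = 73
  MOV R4, 16  → R4 = 16
  MOV R0, R1  → R0 = 73
Final: R1 = 73

73


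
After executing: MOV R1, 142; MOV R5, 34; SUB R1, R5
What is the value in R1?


Register state trace:
  MOV R1, 142  → R1 = 142
  MOV R5, 34  → R5 = 34
  SUB R1, R5  → R1 = 142 - 34 = 108
Final: R1 = 108

108


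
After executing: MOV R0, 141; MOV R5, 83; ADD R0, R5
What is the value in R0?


Register state trace:
  MOV R0, 141  → R0 = 141
  MOV R5, 83  → R5 = 83
  ADD R0, R5  → R0 = 141 + 83 = 224
Final: R0 = 224

224


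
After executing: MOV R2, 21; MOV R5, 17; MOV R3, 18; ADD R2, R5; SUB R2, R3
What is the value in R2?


Register state trace:
  MOV R2, 21  → R2 = 21
  MOV R5, 17  → R5 = 17
  MOV R3, 18  → R3 = 18
  ADD R2, R5  → R2 = 21 + 17 = 38
  SUB R2, R3  → R2 = 38 - 18 = 20
Final: R2 = 20

20


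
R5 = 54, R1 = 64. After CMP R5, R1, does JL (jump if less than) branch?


Trace:
  R5 = 54, R1 = 64
  CMP R5, R1  → compares 54 vs 64
  JL checks: is 54 less than 64?
  54 < 64, so condition is true
Branch taken: Yes

Yes


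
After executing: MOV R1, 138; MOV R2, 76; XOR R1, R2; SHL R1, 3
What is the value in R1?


Register state trace:
  MOV R1, 138  → R1 = 138 (0b10001010)
  MOV R2, 76  → R2 = 76 (0b01001100)
  XOR R1, R2  → R1 = 138 XOR 76 = 198 (0b11000110)
  SHL R1, 3  → R1 = 198 << 3 = 1584
Final: R1 = 1584

1584


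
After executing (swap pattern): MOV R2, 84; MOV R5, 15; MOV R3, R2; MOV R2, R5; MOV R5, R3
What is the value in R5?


Register state trace (swap pattern):
  MOV R2, 84  → R2 = 84
  MOV R5, 15  → R5 = 15
  MOV R3, R2  → R3 = 84  (save R2)
  MOV R2, R5  → R2 = 15  (R2 gets R5's value)
  MOV R5, R3  → R5 = 84  (R5 gets saved value)
Final: R5 = 84

84


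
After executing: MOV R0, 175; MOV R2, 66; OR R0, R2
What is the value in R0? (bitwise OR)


Register state trace:
  MOV R0, 175  → R0 = 175 (0b10101111)
  MOV R2, 66  → R2 = 66 (0b01000010)
  OR R0, R2   → R0 = 175 OR 66 = 239 (0b11101111)
Final: R0 = 239

239


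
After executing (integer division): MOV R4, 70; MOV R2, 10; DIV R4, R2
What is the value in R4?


Register state trace:
  MOV R4, 70  → R4 = 70
  MOV R2, 10  → R2 = 10
  DIV R4, R2  → R4 = 70 // 10 = 7
Final: R4 = 7

7


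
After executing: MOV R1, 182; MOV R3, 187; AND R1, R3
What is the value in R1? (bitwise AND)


Register state trace:
  MOV R1, 182  → R1 = 182 (0b10110110)
  MOV R3, 187  → R3 = 187 (0b10111011)
  AND R1, R3  → R1 = 182 AND 187 = 178 (0b10110010)
Final: R1 = 178

178


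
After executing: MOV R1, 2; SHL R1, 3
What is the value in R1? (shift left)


Register state trace:
  MOV R1, 2  → R1 = 2
  SHL R1, 3  → R1 = 2 << 3 = 2 * 2^3 = 16
Final: R1 = 16

16


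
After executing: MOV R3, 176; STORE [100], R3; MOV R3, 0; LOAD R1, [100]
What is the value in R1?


Register and memory trace:
  MOV R3, 176  → R3 = 176
  STORE [100], R3  → mem[100] = 176
  MOV R3, 0  → R3 = 0
  LOAD R1, [100]  → R1 = mem[100] = 176
Final: R1 = 176

176


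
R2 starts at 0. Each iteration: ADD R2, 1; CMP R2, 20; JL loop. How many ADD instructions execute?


Loop trace (R2 starts at 0, target 20, step 1):
  ADD #1: R2 = 0 + 1 = 1  → 1 < 20, loop
  ADD #2: R2 = 1 + 1 = 2  → 2 < 20, loop
  ADD #3: R2 = 2 + 1 = 3  → 3 < 20, loop
  ADD #4: R2 = 3 + 1 = 4  → 4 < 20, loop
  ADD #5: R2 = 4 + 1 = 5  → 5 < 20, loop
  ADD #6: R2 = 5 + 1 = 6  → 6 < 20, loop
  ADD #7: R2 = 6 + 1 = 7  → 7 < 20, loop
  ADD #8: R2 = 7 + 1 = 8  → 8 < 20, loop
  ADD #9: R2 = 8 + 1 = 9  → 9 < 20, loop
  ADD #10: R2 = 9 + 1 = 10  → 10 < 20, loop
  ADD #11: R2 = 10 + 1 = 11  → 11 < 20, loop
  ADD #12: R2 = 11 + 1 = 12  → 12 < 20, loop
  ADD #13: R2 = 12 + 1 = 13  → 13 < 20, loop
  ADD #14: R2 = 13 + 1 = 14  → 14 < 20, loop
  ADD #15: R2 = 14 + 1 = 15  → 15 < 20, loop
  ADD #16: R2 = 15 + 1 = 16  → 16 < 20, loop
  ADD #17: R2 = 16 + 1 = 17  → 17 < 20, loop
  ADD #18: R2 = 17 + 1 = 18  → 18 < 20, loop
  ADD #19: R2 = 18 + 1 = 19  → 19 < 20, loop
  ADD #20: R2 = 19 + 1 = 20  → 20 >= 20, exit
Total ADD instructions: 20

20


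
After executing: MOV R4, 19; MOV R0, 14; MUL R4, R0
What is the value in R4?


Register state trace:
  MOV R4, 19  → R4 = 19
  MOV R0, 14  → R0 = 14
  MUL R4, R0  → R4 = 19 * 14 = 266
Final: R4 = 266

266


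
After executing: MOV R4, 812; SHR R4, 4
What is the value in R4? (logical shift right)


Register state trace:
  MOV R4, 812  → R4 = 812
  SHR R4, 4  → R4 = 812 >> 4 = 812 // 2^4 = 50
Final: R4 = 50

50


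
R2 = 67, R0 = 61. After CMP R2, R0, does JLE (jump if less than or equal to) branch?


Trace:
  R2 = 67, R0 = 61
  CMP R2, R0  → compares 67 vs 61
  JLE checks: is 67 less than or equal to 61?
  67 > 61, so condition is false
Branch taken: No

No


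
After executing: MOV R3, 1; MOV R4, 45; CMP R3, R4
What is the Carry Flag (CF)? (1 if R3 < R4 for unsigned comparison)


Register state trace:
  MOV R3, 1  → R3 = 1
  MOV R4, 45  → R4 = 45
  CMP R3, R4  → unsigned 1 - 45: borrow occurs
  1 < 45, so CF = 1
CF = 1

1


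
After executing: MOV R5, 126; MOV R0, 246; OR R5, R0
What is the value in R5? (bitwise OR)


Register state trace:
  MOV R5, 126  → R5 = 126 (0b01111110)
  MOV R0, 246  → R0 = 246 (0b11110110)
  OR R5, R0   → R5 = 126 OR 246 = 254 (0b11111110)
Final: R5 = 254

254


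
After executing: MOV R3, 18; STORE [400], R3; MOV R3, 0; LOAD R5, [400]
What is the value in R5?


Register and memory trace:
  MOV R3, 18  → R3 = 18
  STORE [400], R3  → mem[400] = 18
  MOV R3, 0  → R3 = 0
  LOAD R5, [400]  → R5 = mem[400] = 18
Final: R5 = 18

18


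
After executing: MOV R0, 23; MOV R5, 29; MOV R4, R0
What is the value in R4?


Register state trace:
  MOV R0, 23  → R0 = 23
  MOV R5, 29  → R5 = 29
  MOV R4, R0  → R4 = 23
Final: R4 = 23

23


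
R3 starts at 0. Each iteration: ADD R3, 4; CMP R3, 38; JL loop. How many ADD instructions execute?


Loop trace (R3 starts at 0, target 38, step 4):
  ADD #1: R3 = 0 + 4 = 4  → 4 < 38, loop
  ADD #2: R3 = 4 + 4 = 8  → 8 < 38, loop
  ADD #3: R3 = 8 + 4 = 12  → 12 < 38, loop
  ADD #4: R3 = 12 + 4 = 16  → 16 < 38, loop
  ADD #5: R3 = 16 + 4 = 20  → 20 < 38, loop
  ADD #6: R3 = 20 + 4 = 24  → 24 < 38, loop
  ADD #7: R3 = 24 + 4 = 28  → 28 < 38, loop
  ADD #8: R3 = 28 + 4 = 32  → 32 < 38, loop
  ADD #9: R3 = 32 + 4 = 36  → 36 < 38, loop
  ADD #10: R3 = 36 + 4 = 40  → 40 >= 38, exit
Total ADD instructions: 10

10


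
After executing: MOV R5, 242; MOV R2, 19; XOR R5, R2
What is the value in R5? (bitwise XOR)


Register state trace:
  MOV R5, 242  → R5 = 242 (0b11110010)
  MOV R2, 19  → R2 = 19 (0b00010011)
  XOR R5, R2  → R5 = 242 XOR 19 = 225 (0b11100001)
Final: R5 = 225

225


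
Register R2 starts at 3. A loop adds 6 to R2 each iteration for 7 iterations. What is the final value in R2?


Starting value: R2 = 3
  Iter 1: R2 = 3 + 6 = 9
  Iter 2: R2 = 9 + 6 = 15
  Iter 3: R2 = 15 + 6 = 21
  Iter 4: R2 = 21 + 6 = 27
  Iter 5: R2 = 27 + 6 = 33
  Iter 6: R2 = 33 + 6 = 39
  Iter 7: R2 = 39 + 6 = 45
Final: R2 = 45

45


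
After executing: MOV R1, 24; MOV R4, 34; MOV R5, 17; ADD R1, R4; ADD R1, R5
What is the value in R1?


Register state trace:
  MOV R1, 24  → R1 = 24
  MOV R4, 34  → R4 = 34
  MOV R5, 17  → R5 = 17
  ADD R1, R4  → R1 = 24 + 34 = 58
  ADD R1, R5  → R1 = 58 + 17 = 75
Final: R1 = 75

75


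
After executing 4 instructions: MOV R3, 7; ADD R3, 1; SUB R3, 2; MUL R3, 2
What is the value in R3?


Register state trace:
  MOV R3, 7  → R3 = 7
  ADD R3, 1  → R3 = 7 + 1 = 8
  SUB R3, 2  → R3 = 8 - 2 = 6
  MUL R3, 2  → R3 = 6 * 2 = 12
Final: R3 = 12

12


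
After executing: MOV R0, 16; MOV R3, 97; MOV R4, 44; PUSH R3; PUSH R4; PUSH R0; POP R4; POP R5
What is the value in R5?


Stack trace (top is rightmost):
  MOV R0, 16  → R0 = 16
  MOV R3, 97  → R3 = 97
  MOV R4, 44  → R4 = 44
  PUSH R3  → stack: [97]
  PUSH R4  → stack: [97, 44]
  PUSH R0  → stack: [97, 44, 16]
  POP R4  → R4 = 16, stack: [97, 44]
  POP R5  → R5 = 44, stack: [97]
Final: R5 = 44

44


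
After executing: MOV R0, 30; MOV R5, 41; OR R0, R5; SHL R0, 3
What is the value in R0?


Register state trace:
  MOV R0, 30  → R0 = 30 (0b00011110)
  MOV R5, 41  → R5 = 41 (0b00101001)
  OR R0, R5  → R0 = 30 OR 41 = 63 (0b00111111)
  SHL R0, 3  → R0 = 63 << 3 = 504
Final: R0 = 504

504


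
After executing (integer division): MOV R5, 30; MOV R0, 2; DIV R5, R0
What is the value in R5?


Register state trace:
  MOV R5, 30  → R5 = 30
  MOV R0, 2  → R0 = 2
  DIV R5, R0  → R5 = 30 // 2 = 15
Final: R5 = 15

15


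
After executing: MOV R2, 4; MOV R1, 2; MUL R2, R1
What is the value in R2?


Register state trace:
  MOV R2, 4  → R2 = 4
  MOV R1, 2  → R1 = 2
  MUL R2, R1  → R2 = 4 * 2 = 8
Final: R2 = 8

8


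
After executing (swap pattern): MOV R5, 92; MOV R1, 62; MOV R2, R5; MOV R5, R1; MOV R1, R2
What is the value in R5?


Register state trace (swap pattern):
  MOV R5, 92  → R5 = 92
  MOV R1, 62  → R1 = 62
  MOV R2, R5  → R2 = 92  (save R5)
  MOV R5, R1  → R5 = 62  (R5 gets R1's value)
  MOV R1, R2  → R1 = 92  (R1 gets saved value)
Final: R5 = 62

62


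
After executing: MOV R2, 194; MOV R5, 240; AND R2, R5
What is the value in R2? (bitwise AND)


Register state trace:
  MOV R2, 194  → R2 = 194 (0b11000010)
  MOV R5, 240  → R5 = 240 (0b11110000)
  AND R2, R5  → R2 = 194 AND 240 = 192 (0b11000000)
Final: R2 = 192

192


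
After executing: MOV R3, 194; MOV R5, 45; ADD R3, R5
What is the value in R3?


Register state trace:
  MOV R3, 194  → R3 = 194
  MOV R5, 45  → R5 = 45
  ADD R3, R5  → R3 = 194 + 45 = 239
Final: R3 = 239

239


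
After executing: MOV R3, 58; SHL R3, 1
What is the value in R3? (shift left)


Register state trace:
  MOV R3, 58  → R3 = 58
  SHL R3, 1  → R3 = 58 << 1 = 58 * 2^1 = 116
Final: R3 = 116

116


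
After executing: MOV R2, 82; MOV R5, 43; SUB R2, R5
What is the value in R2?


Register state trace:
  MOV R2, 82  → R2 = 82
  MOV R5, 43  → R5 = 43
  SUB R2, R5  → R2 = 82 - 43 = 39
Final: R2 = 39

39


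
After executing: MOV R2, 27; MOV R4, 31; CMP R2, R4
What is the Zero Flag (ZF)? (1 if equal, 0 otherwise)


Register state trace:
  MOV R2, 27  → R2 = 27
  MOV R4, 31  → R4 = 31
  CMP R2, R4  → computes 27 - 31 = -4
  Result is nonzero, so values are not equal
ZF = 0

0


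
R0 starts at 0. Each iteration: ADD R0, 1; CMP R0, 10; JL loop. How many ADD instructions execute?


Loop trace (R0 starts at 0, target 10, step 1):
  ADD #1: R0 = 0 + 1 = 1  → 1 < 10, loop
  ADD #2: R0 = 1 + 1 = 2  → 2 < 10, loop
  ADD #3: R0 = 2 + 1 = 3  → 3 < 10, loop
  ADD #4: R0 = 3 + 1 = 4  → 4 < 10, loop
  ADD #5: R0 = 4 + 1 = 5  → 5 < 10, loop
  ADD #6: R0 = 5 + 1 = 6  → 6 < 10, loop
  ADD #7: R0 = 6 + 1 = 7  → 7 < 10, loop
  ADD #8: R0 = 7 + 1 = 8  → 8 < 10, loop
  ADD #9: R0 = 8 + 1 = 9  → 9 < 10, loop
  ADD #10: R0 = 9 + 1 = 10  → 10 >= 10, exit
Total ADD instructions: 10

10


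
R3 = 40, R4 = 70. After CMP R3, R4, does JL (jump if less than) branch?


Trace:
  R3 = 40, R4 = 70
  CMP R3, R4  → compares 40 vs 70
  JL checks: is 40 less than 70?
  40 < 70, so condition is true
Branch taken: Yes

Yes


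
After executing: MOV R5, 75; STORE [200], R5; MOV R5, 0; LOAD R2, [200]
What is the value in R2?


Register and memory trace:
  MOV R5, 75  → R5 = 75
  STORE [200], R5  → mem[200] = 75
  MOV R5, 0  → R5 = 0
  LOAD R2, [200]  → R2 = mem[200] = 75
Final: R2 = 75

75


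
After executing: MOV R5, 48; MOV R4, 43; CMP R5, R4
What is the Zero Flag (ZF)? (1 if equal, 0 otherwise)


Register state trace:
  MOV R5, 48  → R5 = 48
  MOV R4, 43  → R4 = 43
  CMP R5, R4  → computes 48 - 43 = 5
  Result is nonzero, so values are not equal
ZF = 0

0


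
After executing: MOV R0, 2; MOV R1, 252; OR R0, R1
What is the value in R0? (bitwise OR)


Register state trace:
  MOV R0, 2  → R0 = 2 (0b00000010)
  MOV R1, 252  → R1 = 252 (0b11111100)
  OR R0, R1   → R0 = 2 OR 252 = 254 (0b11111110)
Final: R0 = 254

254


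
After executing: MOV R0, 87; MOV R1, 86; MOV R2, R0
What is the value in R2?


Register state trace:
  MOV R0, 87  → R0 = 87
  MOV R1, 86  → R1 = 86
  MOV R2, R0  → R2 = 87
Final: R2 = 87

87


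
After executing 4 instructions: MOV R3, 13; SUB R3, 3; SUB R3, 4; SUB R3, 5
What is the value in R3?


Register state trace:
  MOV R3, 13  → R3 = 13
  SUB R3, 3  → R3 = 13 - 3 = 10
  SUB R3, 4  → R3 = 10 - 4 = 6
  SUB R3, 5  → R3 = 6 - 5 = 1
Final: R3 = 1

1


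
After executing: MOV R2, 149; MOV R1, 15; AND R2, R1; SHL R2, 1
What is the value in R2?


Register state trace:
  MOV R2, 149  → R2 = 149 (0b10010101)
  MOV R1, 15  → R1 = 15 (0b00001111)
  AND R2, R1  → R2 = 149 AND 15 = 5 (0b00000101)
  SHL R2, 1  → R2 = 5 << 1 = 10
Final: R2 = 10

10


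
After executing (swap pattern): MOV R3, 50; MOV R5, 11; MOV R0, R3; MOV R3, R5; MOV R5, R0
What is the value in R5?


Register state trace (swap pattern):
  MOV R3, 50  → R3 = 50
  MOV R5, 11  → R5 = 11
  MOV R0, R3  → R0 = 50  (save R3)
  MOV R3, R5  → R3 = 11  (R3 gets R5's value)
  MOV R5, R0  → R5 = 50  (R5 gets saved value)
Final: R5 = 50

50


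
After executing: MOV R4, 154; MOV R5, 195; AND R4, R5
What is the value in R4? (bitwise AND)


Register state trace:
  MOV R4, 154  → R4 = 154 (0b10011010)
  MOV R5, 195  → R5 = 195 (0b11000011)
  AND R4, R5  → R4 = 154 AND 195 = 130 (0b10000010)
Final: R4 = 130

130


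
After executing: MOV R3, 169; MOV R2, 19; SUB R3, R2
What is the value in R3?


Register state trace:
  MOV R3, 169  → R3 = 169
  MOV R2, 19  → R2 = 19
  SUB R3, R2  → R3 = 169 - 19 = 150
Final: R3 = 150

150


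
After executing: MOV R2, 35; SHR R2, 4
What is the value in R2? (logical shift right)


Register state trace:
  MOV R2, 35  → R2 = 35
  SHR R2, 4  → R2 = 35 >> 4 = 35 // 2^4 = 2
Final: R2 = 2

2


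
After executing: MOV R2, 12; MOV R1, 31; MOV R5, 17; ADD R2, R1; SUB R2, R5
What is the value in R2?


Register state trace:
  MOV R2, 12  → R2 = 12
  MOV R1, 31  → R1 = 31
  MOV R5, 17  → R5 = 17
  ADD R2, R1  → R2 = 12 + 31 = 43
  SUB R2, R5  → R2 = 43 - 17 = 26
Final: R2 = 26

26


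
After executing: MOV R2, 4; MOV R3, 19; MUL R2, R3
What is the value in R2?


Register state trace:
  MOV R2, 4  → R2 = 4
  MOV R3, 19  → R3 = 19
  MUL R2, R3  → R2 = 4 * 19 = 76
Final: R2 = 76

76


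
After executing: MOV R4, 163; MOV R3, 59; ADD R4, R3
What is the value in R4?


Register state trace:
  MOV R4, 163  → R4 = 163
  MOV R3, 59  → R3 = 59
  ADD R4, R3  → R4 = 163 + 59 = 222
Final: R4 = 222

222


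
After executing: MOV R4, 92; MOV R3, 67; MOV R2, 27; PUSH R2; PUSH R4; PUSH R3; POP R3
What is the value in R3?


Stack trace (top is rightmost):
  MOV R4, 92  → R4 = 92
  MOV R3, 67  → R3 = 67
  MOV R2, 27  → R2 = 27
  PUSH R2  → stack: [27]
  PUSH R4  → stack: [27, 92]
  PUSH R3  → stack: [27, 92, 67]
  POP R3  → R3 = 67, stack: [27, 92]
Final: R3 = 67

67


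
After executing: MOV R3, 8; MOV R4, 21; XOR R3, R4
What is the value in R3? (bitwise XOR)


Register state trace:
  MOV R3, 8  → R3 = 8 (0b00001000)
  MOV R4, 21  → R4 = 21 (0b00010101)
  XOR R3, R4  → R3 = 8 XOR 21 = 29 (0b00011101)
Final: R3 = 29

29


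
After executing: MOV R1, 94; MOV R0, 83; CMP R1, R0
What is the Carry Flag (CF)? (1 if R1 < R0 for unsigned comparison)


Register state trace:
  MOV R1, 94  → R1 = 94
  MOV R0, 83  → R0 = 83
  CMP R1, R0  → unsigned 94 - 83: no borrow
  94 >= 83, so CF = 0
CF = 0

0


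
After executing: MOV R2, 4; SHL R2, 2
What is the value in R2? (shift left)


Register state trace:
  MOV R2, 4  → R2 = 4
  SHL R2, 2  → R2 = 4 << 2 = 4 * 2^2 = 16
Final: R2 = 16

16


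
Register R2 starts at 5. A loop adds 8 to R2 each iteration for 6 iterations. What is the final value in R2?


Starting value: R2 = 5
  Iter 1: R2 = 5 + 8 = 13
  Iter 2: R2 = 13 + 8 = 21
  Iter 3: R2 = 21 + 8 = 29
  Iter 4: R2 = 29 + 8 = 37
  Iter 5: R2 = 37 + 8 = 45
  Iter 6: R2 = 45 + 8 = 53
Final: R2 = 53

53


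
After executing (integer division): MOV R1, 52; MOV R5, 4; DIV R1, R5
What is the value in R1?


Register state trace:
  MOV R1, 52  → R1 = 52
  MOV R5, 4  → R5 = 4
  DIV R1, R5  → R1 = 52 // 4 = 13
Final: R1 = 13

13


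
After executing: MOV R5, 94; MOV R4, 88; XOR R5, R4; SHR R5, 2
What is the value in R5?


Register state trace:
  MOV R5, 94  → R5 = 94 (0b01011110)
  MOV R4, 88  → R4 = 88 (0b01011000)
  XOR R5, R4  → R5 = 94 XOR 88 = 6 (0b00000110)
  SHR R5, 2  → R5 = 6 >> 2 = 1
Final: R5 = 1

1


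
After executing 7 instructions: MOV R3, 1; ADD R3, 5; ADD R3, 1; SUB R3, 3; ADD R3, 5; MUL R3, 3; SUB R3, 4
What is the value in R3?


Register state trace:
  MOV R3, 1  → R3 = 1
  ADD R3, 5  → R3 = 1 + 5 = 6
  ADD R3, 1  → R3 = 6 + 1 = 7
  SUB R3, 3  → R3 = 7 - 3 = 4
  ADD R3, 5  → R3 = 4 + 5 = 9
  MUL R3, 3  → R3 = 9 * 3 = 27
  SUB R3, 4  → R3 = 27 - 4 = 23
Final: R3 = 23

23


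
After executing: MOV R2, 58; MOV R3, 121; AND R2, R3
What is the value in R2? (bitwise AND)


Register state trace:
  MOV R2, 58  → R2 = 58 (0b00111010)
  MOV R3, 121  → R3 = 121 (0b01111001)
  AND R2, R3  → R2 = 58 AND 121 = 56 (0b00111000)
Final: R2 = 56

56


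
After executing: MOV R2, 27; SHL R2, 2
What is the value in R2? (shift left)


Register state trace:
  MOV R2, 27  → R2 = 27
  SHL R2, 2  → R2 = 27 << 2 = 27 * 2^2 = 108
Final: R2 = 108

108


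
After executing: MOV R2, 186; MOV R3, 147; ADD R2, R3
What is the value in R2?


Register state trace:
  MOV R2, 186  → R2 = 186
  MOV R3, 147  → R3 = 147
  ADD R2, R3  → R2 = 186 + 147 = 333
Final: R2 = 333

333


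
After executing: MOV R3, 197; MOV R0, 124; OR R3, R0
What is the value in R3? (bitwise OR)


Register state trace:
  MOV R3, 197  → R3 = 197 (0b11000101)
  MOV R0, 124  → R0 = 124 (0b01111100)
  OR R3, R0   → R3 = 197 OR 124 = 253 (0b11111101)
Final: R3 = 253

253


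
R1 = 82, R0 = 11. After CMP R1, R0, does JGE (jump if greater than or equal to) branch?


Trace:
  R1 = 82, R0 = 11
  CMP R1, R0  → compares 82 vs 11
  JGE checks: is 82 greater than or equal to 11?
  82 > 11, so condition is true
Branch taken: Yes

Yes


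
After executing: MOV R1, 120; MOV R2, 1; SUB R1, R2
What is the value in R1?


Register state trace:
  MOV R1, 120  → R1 = 120
  MOV R2, 1  → R2 = 1
  SUB R1, R2  → R1 = 120 - 1 = 119
Final: R1 = 119

119


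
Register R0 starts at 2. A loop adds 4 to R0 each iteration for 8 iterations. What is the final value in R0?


Starting value: R0 = 2
  Iter 1: R0 = 2 + 4 = 6
  Iter 2: R0 = 6 + 4 = 10
  Iter 3: R0 = 10 + 4 = 14
  Iter 4: R0 = 14 + 4 = 18
  Iter 5: R0 = 18 + 4 = 22
  Iter 6: R0 = 22 + 4 = 26
  Iter 7: R0 = 26 + 4 = 30
  Iter 8: R0 = 30 + 4 = 34
Final: R0 = 34

34


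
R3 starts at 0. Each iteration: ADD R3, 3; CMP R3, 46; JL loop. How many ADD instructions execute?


Loop trace (R3 starts at 0, target 46, step 3):
  ADD #1: R3 = 0 + 3 = 3  → 3 < 46, loop
  ADD #2: R3 = 3 + 3 = 6  → 6 < 46, loop
  ADD #3: R3 = 6 + 3 = 9  → 9 < 46, loop
  ADD #4: R3 = 9 + 3 = 12  → 12 < 46, loop
  ADD #5: R3 = 12 + 3 = 15  → 15 < 46, loop
  ADD #6: R3 = 15 + 3 = 18  → 18 < 46, loop
  ADD #7: R3 = 18 + 3 = 21  → 21 < 46, loop
  ADD #8: R3 = 21 + 3 = 24  → 24 < 46, loop
  ADD #9: R3 = 24 + 3 = 27  → 27 < 46, loop
  ADD #10: R3 = 27 + 3 = 30  → 30 < 46, loop
  ADD #11: R3 = 30 + 3 = 33  → 33 < 46, loop
  ADD #12: R3 = 33 + 3 = 36  → 36 < 46, loop
  ADD #13: R3 = 36 + 3 = 39  → 39 < 46, loop
  ADD #14: R3 = 39 + 3 = 42  → 42 < 46, loop
  ADD #15: R3 = 42 + 3 = 45  → 45 < 46, loop
  ADD #16: R3 = 45 + 3 = 48  → 48 >= 46, exit
Total ADD instructions: 16

16


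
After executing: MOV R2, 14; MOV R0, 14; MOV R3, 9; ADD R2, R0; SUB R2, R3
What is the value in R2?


Register state trace:
  MOV R2, 14  → R2 = 14
  MOV R0, 14  → R0 = 14
  MOV R3, 9  → R3 = 9
  ADD R2, R0  → R2 = 14 + 14 = 28
  SUB R2, R3  → R2 = 28 - 9 = 19
Final: R2 = 19

19


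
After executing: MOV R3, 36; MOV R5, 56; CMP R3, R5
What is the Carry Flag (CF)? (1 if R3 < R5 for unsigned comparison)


Register state trace:
  MOV R3, 36  → R3 = 36
  MOV R5, 56  → R5 = 56
  CMP R3, R5  → unsigned 36 - 56: borrow occurs
  36 < 56, so CF = 1
CF = 1

1


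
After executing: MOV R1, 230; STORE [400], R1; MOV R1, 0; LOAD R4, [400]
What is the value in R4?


Register and memory trace:
  MOV R1, 230  → R1 = 230
  STORE [400], R1  → mem[400] = 230
  MOV R1, 0  → R1 = 0
  LOAD R4, [400]  → R4 = mem[400] = 230
Final: R4 = 230

230


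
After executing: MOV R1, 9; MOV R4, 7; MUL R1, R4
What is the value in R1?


Register state trace:
  MOV R1, 9  → R1 = 9
  MOV R4, 7  → R4 = 7
  MUL R1, R4  → R1 = 9 * 7 = 63
Final: R1 = 63

63


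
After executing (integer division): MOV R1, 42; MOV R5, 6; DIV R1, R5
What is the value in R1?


Register state trace:
  MOV R1, 42  → R1 = 42
  MOV R5, 6  → R5 = 6
  DIV R1, R5  → R1 = 42 // 6 = 7
Final: R1 = 7

7


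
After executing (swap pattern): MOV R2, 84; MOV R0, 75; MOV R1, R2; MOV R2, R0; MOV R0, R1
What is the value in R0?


Register state trace (swap pattern):
  MOV R2, 84  → R2 = 84
  MOV R0, 75  → R0 = 75
  MOV R1, R2  → R1 = 84  (save R2)
  MOV R2, R0  → R2 = 75  (R2 gets R0's value)
  MOV R0, R1  → R0 = 84  (R0 gets saved value)
Final: R0 = 84

84


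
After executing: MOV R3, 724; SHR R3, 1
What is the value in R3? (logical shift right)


Register state trace:
  MOV R3, 724  → R3 = 724
  SHR R3, 1  → R3 = 724 >> 1 = 724 // 2^1 = 362
Final: R3 = 362

362


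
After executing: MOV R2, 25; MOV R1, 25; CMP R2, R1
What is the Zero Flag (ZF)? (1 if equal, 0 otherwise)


Register state trace:
  MOV R2, 25  → R2 = 25
  MOV R1, 25  → R1 = 25
  CMP R2, R1  → computes 25 - 25 = 0
  Result is zero, so values are equal
ZF = 1

1


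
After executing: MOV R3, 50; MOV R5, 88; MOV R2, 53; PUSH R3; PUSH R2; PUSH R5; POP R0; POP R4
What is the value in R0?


Stack trace (top is rightmost):
  MOV R3, 50  → R3 = 50
  MOV R5, 88  → R5 = 88
  MOV R2, 53  → R2 = 53
  PUSH R3  → stack: [50]
  PUSH R2  → stack: [50, 53]
  PUSH R5  → stack: [50, 53, 88]
  POP R0  → R0 = 88, stack: [50, 53]
  POP R4  → R4 = 53, stack: [50]
Final: R0 = 88

88


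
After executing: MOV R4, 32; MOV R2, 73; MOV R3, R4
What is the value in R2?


Register state trace:
  MOV R4, 32  → R4 = 32
  MOV R2, 73  → R2 = 73
  MOV R3, R4  → R3 = 32
Final: R2 = 73

73


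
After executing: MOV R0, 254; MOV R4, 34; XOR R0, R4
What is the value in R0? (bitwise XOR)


Register state trace:
  MOV R0, 254  → R0 = 254 (0b11111110)
  MOV R4, 34  → R4 = 34 (0b00100010)
  XOR R0, R4  → R0 = 254 XOR 34 = 220 (0b11011100)
Final: R0 = 220

220


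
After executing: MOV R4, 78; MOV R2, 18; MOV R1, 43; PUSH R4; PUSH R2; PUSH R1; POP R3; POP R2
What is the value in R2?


Stack trace (top is rightmost):
  MOV R4, 78  → R4 = 78
  MOV R2, 18  → R2 = 18
  MOV R1, 43  → R1 = 43
  PUSH R4  → stack: [78]
  PUSH R2  → stack: [78, 18]
  PUSH R1  → stack: [78, 18, 43]
  POP R3  → R3 = 43, stack: [78, 18]
  POP R2  → R2 = 18, stack: [78]
Final: R2 = 18

18


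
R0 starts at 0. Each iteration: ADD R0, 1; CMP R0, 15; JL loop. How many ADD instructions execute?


Loop trace (R0 starts at 0, target 15, step 1):
  ADD #1: R0 = 0 + 1 = 1  → 1 < 15, loop
  ADD #2: R0 = 1 + 1 = 2  → 2 < 15, loop
  ADD #3: R0 = 2 + 1 = 3  → 3 < 15, loop
  ADD #4: R0 = 3 + 1 = 4  → 4 < 15, loop
  ADD #5: R0 = 4 + 1 = 5  → 5 < 15, loop
  ADD #6: R0 = 5 + 1 = 6  → 6 < 15, loop
  ADD #7: R0 = 6 + 1 = 7  → 7 < 15, loop
  ADD #8: R0 = 7 + 1 = 8  → 8 < 15, loop
  ADD #9: R0 = 8 + 1 = 9  → 9 < 15, loop
  ADD #10: R0 = 9 + 1 = 10  → 10 < 15, loop
  ADD #11: R0 = 10 + 1 = 11  → 11 < 15, loop
  ADD #12: R0 = 11 + 1 = 12  → 12 < 15, loop
  ADD #13: R0 = 12 + 1 = 13  → 13 < 15, loop
  ADD #14: R0 = 13 + 1 = 14  → 14 < 15, loop
  ADD #15: R0 = 14 + 1 = 15  → 15 >= 15, exit
Total ADD instructions: 15

15


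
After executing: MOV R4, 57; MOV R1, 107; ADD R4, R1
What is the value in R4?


Register state trace:
  MOV R4, 57  → R4 = 57
  MOV R1, 107  → R1 = 107
  ADD R4, R1  → R4 = 57 + 107 = 164
Final: R4 = 164

164


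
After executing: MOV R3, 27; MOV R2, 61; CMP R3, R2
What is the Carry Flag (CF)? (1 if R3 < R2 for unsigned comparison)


Register state trace:
  MOV R3, 27  → R3 = 27
  MOV R2, 61  → R2 = 61
  CMP R3, R2  → unsigned 27 - 61: borrow occurs
  27 < 61, so CF = 1
CF = 1

1


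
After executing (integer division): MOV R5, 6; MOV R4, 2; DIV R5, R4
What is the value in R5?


Register state trace:
  MOV R5, 6  → R5 = 6
  MOV R4, 2  → R4 = 2
  DIV R5, R4  → R5 = 6 // 2 = 3
Final: R5 = 3

3


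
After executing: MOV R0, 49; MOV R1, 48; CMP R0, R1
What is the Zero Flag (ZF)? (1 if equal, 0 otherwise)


Register state trace:
  MOV R0, 49  → R0 = 49
  MOV R1, 48  → R1 = 48
  CMP R0, R1  → computes 49 - 48 = 1
  Result is nonzero, so values are not equal
ZF = 0

0


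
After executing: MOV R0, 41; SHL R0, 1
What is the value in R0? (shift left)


Register state trace:
  MOV R0, 41  → R0 = 41
  SHL R0, 1  → R0 = 41 << 1 = 41 * 2^1 = 82
Final: R0 = 82

82


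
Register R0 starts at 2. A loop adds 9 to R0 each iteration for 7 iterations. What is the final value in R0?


Starting value: R0 = 2
  Iter 1: R0 = 2 + 9 = 11
  Iter 2: R0 = 11 + 9 = 20
  Iter 3: R0 = 20 + 9 = 29
  Iter 4: R0 = 29 + 9 = 38
  Iter 5: R0 = 38 + 9 = 47
  Iter 6: R0 = 47 + 9 = 56
  Iter 7: R0 = 56 + 9 = 65
Final: R0 = 65

65


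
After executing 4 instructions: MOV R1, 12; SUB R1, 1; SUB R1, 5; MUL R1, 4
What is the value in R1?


Register state trace:
  MOV R1, 12  → R1 = 12
  SUB R1, 1  → R1 = 12 - 1 = 11
  SUB R1, 5  → R1 = 11 - 5 = 6
  MUL R1, 4  → R1 = 6 * 4 = 24
Final: R1 = 24

24


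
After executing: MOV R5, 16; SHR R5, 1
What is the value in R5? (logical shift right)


Register state trace:
  MOV R5, 16  → R5 = 16
  SHR R5, 1  → R5 = 16 >> 1 = 16 // 2^1 = 8
Final: R5 = 8

8


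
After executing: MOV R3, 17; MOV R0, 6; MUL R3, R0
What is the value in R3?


Register state trace:
  MOV R3, 17  → R3 = 17
  MOV R0, 6  → R0 = 6
  MUL R3, R0  → R3 = 17 * 6 = 102
Final: R3 = 102

102


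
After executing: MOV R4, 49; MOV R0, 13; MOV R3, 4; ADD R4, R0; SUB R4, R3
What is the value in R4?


Register state trace:
  MOV R4, 49  → R4 = 49
  MOV R0, 13  → R0 = 13
  MOV R3, 4  → R3 = 4
  ADD R4, R0  → R4 = 49 + 13 = 62
  SUB R4, R3  → R4 = 62 - 4 = 58
Final: R4 = 58

58


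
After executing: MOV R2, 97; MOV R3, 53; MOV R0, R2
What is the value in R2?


Register state trace:
  MOV R2, 97  → R2 = 97
  MOV R3, 53  → R3 = 53
  MOV R0, R2  → R0 = 97
Final: R2 = 97

97


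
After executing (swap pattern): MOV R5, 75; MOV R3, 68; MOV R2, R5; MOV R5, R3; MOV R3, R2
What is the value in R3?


Register state trace (swap pattern):
  MOV R5, 75  → R5 = 75
  MOV R3, 68  → R3 = 68
  MOV R2, R5  → R2 = 75  (save R5)
  MOV R5, R3  → R5 = 68  (R5 gets R3's value)
  MOV R3, R2  → R3 = 75  (R3 gets saved value)
Final: R3 = 75

75


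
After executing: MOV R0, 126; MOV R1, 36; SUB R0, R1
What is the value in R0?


Register state trace:
  MOV R0, 126  → R0 = 126
  MOV R1, 36  → R1 = 36
  SUB R0, R1  → R0 = 126 - 36 = 90
Final: R0 = 90

90


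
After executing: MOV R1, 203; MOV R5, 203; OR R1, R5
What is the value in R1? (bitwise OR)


Register state trace:
  MOV R1, 203  → R1 = 203 (0b11001011)
  MOV R5, 203  → R5 = 203 (0b11001011)
  OR R1, R5   → R1 = 203 OR 203 = 203 (0b11001011)
Final: R1 = 203

203


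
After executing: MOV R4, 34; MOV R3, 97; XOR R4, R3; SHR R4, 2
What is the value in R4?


Register state trace:
  MOV R4, 34  → R4 = 34 (0b00100010)
  MOV R3, 97  → R3 = 97 (0b01100001)
  XOR R4, R3  → R4 = 34 XOR 97 = 67 (0b01000011)
  SHR R4, 2  → R4 = 67 >> 2 = 16
Final: R4 = 16

16


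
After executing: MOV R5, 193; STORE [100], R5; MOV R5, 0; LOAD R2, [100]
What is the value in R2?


Register and memory trace:
  MOV R5, 193  → R5 = 193
  STORE [100], R5  → mem[100] = 193
  MOV R5, 0  → R5 = 0
  LOAD R2, [100]  → R2 = mem[100] = 193
Final: R2 = 193

193


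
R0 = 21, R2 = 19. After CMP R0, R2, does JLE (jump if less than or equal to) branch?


Trace:
  R0 = 21, R2 = 19
  CMP R0, R2  → compares 21 vs 19
  JLE checks: is 21 less than or equal to 19?
  21 > 19, so condition is false
Branch taken: No

No


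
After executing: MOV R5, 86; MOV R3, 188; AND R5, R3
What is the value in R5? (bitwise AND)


Register state trace:
  MOV R5, 86  → R5 = 86 (0b01010110)
  MOV R3, 188  → R3 = 188 (0b10111100)
  AND R5, R3  → R5 = 86 AND 188 = 20 (0b00010100)
Final: R5 = 20

20


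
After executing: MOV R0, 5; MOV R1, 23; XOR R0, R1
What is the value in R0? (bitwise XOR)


Register state trace:
  MOV R0, 5  → R0 = 5 (0b00000101)
  MOV R1, 23  → R1 = 23 (0b00010111)
  XOR R0, R1  → R0 = 5 XOR 23 = 18 (0b00010010)
Final: R0 = 18

18


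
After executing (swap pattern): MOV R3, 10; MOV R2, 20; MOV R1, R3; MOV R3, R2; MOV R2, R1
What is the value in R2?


Register state trace (swap pattern):
  MOV R3, 10  → R3 = 10
  MOV R2, 20  → R2 = 20
  MOV R1, R3  → R1 = 10  (save R3)
  MOV R3, R2  → R3 = 20  (R3 gets R2's value)
  MOV R2, R1  → R2 = 10  (R2 gets saved value)
Final: R2 = 10

10


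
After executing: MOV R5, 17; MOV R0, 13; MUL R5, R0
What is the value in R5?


Register state trace:
  MOV R5, 17  → R5 = 17
  MOV R0, 13  → R0 = 13
  MUL R5, R0  → R5 = 17 * 13 = 221
Final: R5 = 221

221


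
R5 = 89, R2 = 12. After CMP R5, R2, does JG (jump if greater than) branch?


Trace:
  R5 = 89, R2 = 12
  CMP R5, R2  → compares 89 vs 12
  JG checks: is 89 greater than 12?
  89 > 12, so condition is true
Branch taken: Yes

Yes


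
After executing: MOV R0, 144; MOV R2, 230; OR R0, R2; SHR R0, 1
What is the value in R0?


Register state trace:
  MOV R0, 144  → R0 = 144 (0b10010000)
  MOV R2, 230  → R2 = 230 (0b11100110)
  OR R0, R2  → R0 = 144 OR 230 = 246 (0b11110110)
  SHR R0, 1  → R0 = 246 >> 1 = 123
Final: R0 = 123

123


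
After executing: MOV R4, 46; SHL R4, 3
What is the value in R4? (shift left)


Register state trace:
  MOV R4, 46  → R4 = 46
  SHL R4, 3  → R4 = 46 << 3 = 46 * 2^3 = 368
Final: R4 = 368

368


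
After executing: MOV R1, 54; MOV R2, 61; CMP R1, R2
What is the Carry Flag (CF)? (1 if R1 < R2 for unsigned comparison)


Register state trace:
  MOV R1, 54  → R1 = 54
  MOV R2, 61  → R2 = 61
  CMP R1, R2  → unsigned 54 - 61: borrow occurs
  54 < 61, so CF = 1
CF = 1

1


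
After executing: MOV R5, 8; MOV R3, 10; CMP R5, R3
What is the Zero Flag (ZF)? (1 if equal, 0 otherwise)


Register state trace:
  MOV R5, 8  → R5 = 8
  MOV R3, 10  → R3 = 10
  CMP R5, R3  → computes 8 - 10 = -2
  Result is nonzero, so values are not equal
ZF = 0

0


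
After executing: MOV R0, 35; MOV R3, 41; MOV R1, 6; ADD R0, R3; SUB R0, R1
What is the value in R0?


Register state trace:
  MOV R0, 35  → R0 = 35
  MOV R3, 41  → R3 = 41
  MOV R1, 6  → R1 = 6
  ADD R0, R3  → R0 = 35 + 41 = 76
  SUB R0, R1  → R0 = 76 - 6 = 70
Final: R0 = 70

70


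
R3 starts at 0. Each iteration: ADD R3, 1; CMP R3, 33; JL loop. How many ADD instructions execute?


Loop trace (R3 starts at 0, target 33, step 1):
  ADD #1: R3 = 0 + 1 = 1  → 1 < 33, loop
  ADD #2: R3 = 1 + 1 = 2  → 2 < 33, loop
  ADD #3: R3 = 2 + 1 = 3  → 3 < 33, loop
  ADD #4: R3 = 3 + 1 = 4  → 4 < 33, loop
  ADD #5: R3 = 4 + 1 = 5  → 5 < 33, loop
  ADD #6: R3 = 5 + 1 = 6  → 6 < 33, loop
  ADD #7: R3 = 6 + 1 = 7  → 7 < 33, loop
  ADD #8: R3 = 7 + 1 = 8  → 8 < 33, loop
  ADD #9: R3 = 8 + 1 = 9  → 9 < 33, loop
  ADD #10: R3 = 9 + 1 = 10  → 10 < 33, loop
  ADD #11: R3 = 10 + 1 = 11  → 11 < 33, loop
  ADD #12: R3 = 11 + 1 = 12  → 12 < 33, loop
  ADD #13: R3 = 12 + 1 = 13  → 13 < 33, loop
  ADD #14: R3 = 13 + 1 = 14  → 14 < 33, loop
  ADD #15: R3 = 14 + 1 = 15  → 15 < 33, loop
  ADD #16: R3 = 15 + 1 = 16  → 16 < 33, loop
  ADD #17: R3 = 16 + 1 = 17  → 17 < 33, loop
  ADD #18: R3 = 17 + 1 = 18  → 18 < 33, loop
  ADD #19: R3 = 18 + 1 = 19  → 19 < 33, loop
  ADD #20: R3 = 19 + 1 = 20  → 20 < 33, loop
  ADD #21: R3 = 20 + 1 = 21  → 21 < 33, loop
  ADD #22: R3 = 21 + 1 = 22  → 22 < 33, loop
  ADD #23: R3 = 22 + 1 = 23  → 23 < 33, loop
  ADD #24: R3 = 23 + 1 = 24  → 24 < 33, loop
  ADD #25: R3 = 24 + 1 = 25  → 25 < 33, loop
  ADD #26: R3 = 25 + 1 = 26  → 26 < 33, loop
  ADD #27: R3 = 26 + 1 = 27  → 27 < 33, loop
  ADD #28: R3 = 27 + 1 = 28  → 28 < 33, loop
  ADD #29: R3 = 28 + 1 = 29  → 29 < 33, loop
  ADD #30: R3 = 29 + 1 = 30  → 30 < 33, loop
  ADD #31: R3 = 30 + 1 = 31  → 31 < 33, loop
  ADD #32: R3 = 31 + 1 = 32  → 32 < 33, loop
  ADD #33: R3 = 32 + 1 = 33  → 33 >= 33, exit
Total ADD instructions: 33

33


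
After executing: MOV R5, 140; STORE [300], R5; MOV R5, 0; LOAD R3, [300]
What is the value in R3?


Register and memory trace:
  MOV R5, 140  → R5 = 140
  STORE [300], R5  → mem[300] = 140
  MOV R5, 0  → R5 = 0
  LOAD R3, [300]  → R3 = mem[300] = 140
Final: R3 = 140

140


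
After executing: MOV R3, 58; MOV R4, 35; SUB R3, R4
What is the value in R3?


Register state trace:
  MOV R3, 58  → R3 = 58
  MOV R4, 35  → R4 = 35
  SUB R3, R4  → R3 = 58 - 35 = 23
Final: R3 = 23

23


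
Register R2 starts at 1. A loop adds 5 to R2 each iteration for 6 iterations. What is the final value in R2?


Starting value: R2 = 1
  Iter 1: R2 = 1 + 5 = 6
  Iter 2: R2 = 6 + 5 = 11
  Iter 3: R2 = 11 + 5 = 16
  Iter 4: R2 = 16 + 5 = 21
  Iter 5: R2 = 21 + 5 = 26
  Iter 6: R2 = 26 + 5 = 31
Final: R2 = 31

31


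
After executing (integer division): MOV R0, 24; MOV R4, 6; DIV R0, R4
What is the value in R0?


Register state trace:
  MOV R0, 24  → R0 = 24
  MOV R4, 6  → R4 = 6
  DIV R0, R4  → R0 = 24 // 6 = 4
Final: R0 = 4

4


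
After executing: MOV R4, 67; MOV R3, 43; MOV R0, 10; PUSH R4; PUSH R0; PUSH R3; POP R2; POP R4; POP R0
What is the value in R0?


Stack trace (top is rightmost):
  MOV R4, 67  → R4 = 67
  MOV R3, 43  → R3 = 43
  MOV R0, 10  → R0 = 10
  PUSH R4  → stack: [67]
  PUSH R0  → stack: [67, 10]
  PUSH R3  → stack: [67, 10, 43]
  POP R2  → R2 = 43, stack: [67, 10]
  POP R4  → R4 = 10, stack: [67]
  POP R0  → R0 = 67, stack: []
Final: R0 = 67

67


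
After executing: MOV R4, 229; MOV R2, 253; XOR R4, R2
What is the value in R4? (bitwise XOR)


Register state trace:
  MOV R4, 229  → R4 = 229 (0b11100101)
  MOV R2, 253  → R2 = 253 (0b11111101)
  XOR R4, R2  → R4 = 229 XOR 253 = 24 (0b00011000)
Final: R4 = 24

24


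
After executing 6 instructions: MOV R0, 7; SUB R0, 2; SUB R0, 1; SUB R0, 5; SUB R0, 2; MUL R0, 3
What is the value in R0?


Register state trace:
  MOV R0, 7  → R0 = 7
  SUB R0, 2  → R0 = 7 - 2 = 5
  SUB R0, 1  → R0 = 5 - 1 = 4
  SUB R0, 5  → R0 = 4 - 5 = -1
  SUB R0, 2  → R0 = -1 - 2 = -3
  MUL R0, 3  → R0 = -3 * 3 = -9
Final: R0 = -9

-9


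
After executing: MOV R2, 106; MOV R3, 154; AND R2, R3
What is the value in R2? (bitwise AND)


Register state trace:
  MOV R2, 106  → R2 = 106 (0b01101010)
  MOV R3, 154  → R3 = 154 (0b10011010)
  AND R2, R3  → R2 = 106 AND 154 = 10 (0b00001010)
Final: R2 = 10

10
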